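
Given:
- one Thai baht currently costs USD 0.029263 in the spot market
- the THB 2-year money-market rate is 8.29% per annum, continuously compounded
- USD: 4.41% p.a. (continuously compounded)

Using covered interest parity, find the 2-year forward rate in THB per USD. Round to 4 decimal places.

T = 2 years.
USD accumulates by e^(0.0441×2) = 1.09220654.
THB accumulates by e^(0.0829×2) = 1.18033701.
So F = 0.029263 × 1.09220654 / 1.18033701 = 0.027078063 (USD/THB).
Invert for THB per USD: 1 / 0.027078063 = 36.9303.

36.9303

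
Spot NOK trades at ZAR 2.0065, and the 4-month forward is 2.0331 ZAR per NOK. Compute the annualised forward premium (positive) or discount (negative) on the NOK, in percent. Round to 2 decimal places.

T = 4/12 years.
NOK trades forward at +1.32569% vs spot over the period.
×(1/T) gives 3.98% p.a.

+3.98%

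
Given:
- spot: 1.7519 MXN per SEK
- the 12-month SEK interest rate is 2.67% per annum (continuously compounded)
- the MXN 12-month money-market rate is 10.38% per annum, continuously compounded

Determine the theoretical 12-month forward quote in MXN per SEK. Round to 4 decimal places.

T = 1 year.
MXN accumulates by e^(0.1038×1) = 1.1093786.
SEK accumulates by e^(0.0267×1) = 1.0270596.
Forward (MXN per SEK) = 1.7519 × 1.1093786 / 1.0270596 = 1.892315.

1.8923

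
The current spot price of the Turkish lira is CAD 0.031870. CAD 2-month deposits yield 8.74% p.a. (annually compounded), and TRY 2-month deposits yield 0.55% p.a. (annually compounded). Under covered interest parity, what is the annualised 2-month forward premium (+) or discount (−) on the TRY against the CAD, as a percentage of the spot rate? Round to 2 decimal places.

T = 2/12 years.
CIP forward (CAD per TRY) = 0.03187 × 1.0140629/1.0009146 = 0.032288653.
(F − S)/S ÷ T = (0.032288653 − 0.03187)/0.03187/(2/12) = 0.078818 → 7.88%.

+7.88%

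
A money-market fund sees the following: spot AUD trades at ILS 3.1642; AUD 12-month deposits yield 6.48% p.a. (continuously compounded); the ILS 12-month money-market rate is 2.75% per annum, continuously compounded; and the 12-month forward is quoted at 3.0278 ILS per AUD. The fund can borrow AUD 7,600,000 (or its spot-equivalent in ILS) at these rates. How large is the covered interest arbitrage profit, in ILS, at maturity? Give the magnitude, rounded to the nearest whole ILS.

ILS 166,631

T = 1 year.
Keep in AUD, deliver into the forward: 7,600,000·1.0669456139·3.0278 = ILS 24,551,784.27.
Swap to ILS now, deposit: 7,600,000·3.1642·1.0278816151 = ILS 24,718,414.85.
The quoted forward undervalues AUD, so borrow AUD, convert to ILS at spot, deposit the ILS at 2.75%, and buy AUD forward at 3.0278 to cover the loan.
Arbitrage profit = |24,551,784.27 − 24,718,414.85| = ILS 166,631.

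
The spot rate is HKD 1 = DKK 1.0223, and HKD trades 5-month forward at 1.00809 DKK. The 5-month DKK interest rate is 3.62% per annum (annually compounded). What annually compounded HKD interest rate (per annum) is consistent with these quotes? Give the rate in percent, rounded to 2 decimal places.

7.16%

T = 5/12 years.
F/S = 1.00809/1.0223 = 0.9861000 = (growth of DKK) / (growth of HKD).
The DKK side grows by (1 + 0.0362)^(5/12) = 1.0149271.
Hence g_HKD = 1.0292334.
Annualise: 1.0292334^(12/5) − 1 = 0.071601 = 7.16%.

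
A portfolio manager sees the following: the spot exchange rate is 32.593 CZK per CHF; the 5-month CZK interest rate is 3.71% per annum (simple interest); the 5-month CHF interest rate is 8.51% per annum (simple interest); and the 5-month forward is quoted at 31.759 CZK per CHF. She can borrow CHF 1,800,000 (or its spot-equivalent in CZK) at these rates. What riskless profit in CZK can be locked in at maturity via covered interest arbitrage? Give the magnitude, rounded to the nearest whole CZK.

CZK 381,082

T = 5/12 years.
Route A — deposit CHF, sell forward: 1,800,000 × 1.0354583333 × 31.759 = CZK 59,193,218.17.
Route B — convert at spot, deposit CZK: 1,800,000 × 32.593 × 1.0154583333 = CZK 59,574,300.22.
The quoted forward undervalues CHF, so borrow CHF, convert to CZK at spot, deposit the CZK at 3.71%, and buy CHF forward at 31.759 to cover the loan.
The gap between the two covered legs is CZK 381,082.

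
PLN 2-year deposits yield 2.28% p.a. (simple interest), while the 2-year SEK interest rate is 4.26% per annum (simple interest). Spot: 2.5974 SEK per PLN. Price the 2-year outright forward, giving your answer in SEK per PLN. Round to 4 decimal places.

T = 2 years.
SEK growth factor: 1 + 0.0426×2 = 1.085200.
PLN accumulates by 1 + 0.0228×2 = 1.045600.
CIP: F = S · (grow SEK)/(grow PLN) = 2.5974 × 1.085200/1.045600 = 2.695771 SEK per PLN.

2.6958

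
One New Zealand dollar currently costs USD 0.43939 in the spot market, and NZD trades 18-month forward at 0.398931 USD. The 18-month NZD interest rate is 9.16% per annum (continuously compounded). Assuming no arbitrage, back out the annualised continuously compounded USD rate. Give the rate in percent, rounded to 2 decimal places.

2.72%

T = 18/12 years.
F/S = 0.398931/0.43939 = 0.9079201 = (growth of USD) / (growth of NZD).
NZD growth factor: e^(0.0916×18/12) = 1.147287.
That pins the USD growth at 1.0416449.
r = ln(1.0416449)/(18/12) = 0.027201 → 2.72%.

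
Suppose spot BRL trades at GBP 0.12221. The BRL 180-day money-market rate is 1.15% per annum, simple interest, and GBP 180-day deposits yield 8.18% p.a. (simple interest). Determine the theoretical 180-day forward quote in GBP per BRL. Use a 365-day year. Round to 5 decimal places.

0.12642

T = 180/365 years.
Growth of 1 GBP over T: 1 + 0.0818×180/365 = 1.0403397.
BRL growth factor: 1 + 0.0115×180/365 = 1.0056712.
CIP: F = S · (grow GBP)/(grow BRL) = 0.12221 × 1.0403397/1.0056712 = 0.1264229 GBP per BRL.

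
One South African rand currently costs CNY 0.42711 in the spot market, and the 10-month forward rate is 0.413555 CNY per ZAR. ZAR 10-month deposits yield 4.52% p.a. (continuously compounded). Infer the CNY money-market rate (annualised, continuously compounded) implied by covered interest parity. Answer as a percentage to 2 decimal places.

0.65%

T = 10/12 years.
CIP gives F = S · g_CNY/g_ZAR, so g_CNY/g_ZAR = 0.413555/0.42711 = 0.9682634.
The ZAR side grows by e^(0.0452×10/12) = 1.038385.
So the CNY growth factor = 1.0054302.
r = ln(1.0054302)/(10/12) = 0.006499 → 0.65%.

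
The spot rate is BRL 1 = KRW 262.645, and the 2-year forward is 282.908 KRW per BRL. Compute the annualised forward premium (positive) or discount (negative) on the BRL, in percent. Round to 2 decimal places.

T = 2 years.
(F − S)/S = (282.908 − 262.645)/262.645 = 0.0771498.
Per annum: 0.0771498 / 2 = 0.038575 = 3.86%.

+3.86%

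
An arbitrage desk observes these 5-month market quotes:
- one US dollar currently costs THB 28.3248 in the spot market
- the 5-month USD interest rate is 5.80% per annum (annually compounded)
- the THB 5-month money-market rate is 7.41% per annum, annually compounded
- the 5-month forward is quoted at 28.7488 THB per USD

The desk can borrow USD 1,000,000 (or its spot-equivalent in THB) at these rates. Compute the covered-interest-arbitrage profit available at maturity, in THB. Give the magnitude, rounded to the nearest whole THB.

THB 251,023

T = 5/12 years.
Invest the USD and cover forward: 1,000,000 × 1.0237699115 × 28.7488 = THB 29,432,156.43.
Convert at spot and invest in THB: 1,000,000 × 28.3248 × 1.0302326244 = THB 29,181,133.04.
The quoted forward overvalues USD, so borrow THB, buy USD at spot, deposit the USD at 5.80%, and sell the proceeds forward at 28.7488.
The gap between the two covered legs is THB 251,023.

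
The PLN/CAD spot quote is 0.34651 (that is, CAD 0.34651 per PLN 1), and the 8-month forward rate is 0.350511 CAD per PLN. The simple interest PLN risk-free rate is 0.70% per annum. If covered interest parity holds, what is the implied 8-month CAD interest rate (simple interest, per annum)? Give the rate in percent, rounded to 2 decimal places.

T = 8/12 years.
F/S = 0.350511/0.34651 = 1.0115466 = (growth of CAD) / (growth of PLN).
PLN growth factor: 1 + 0.0070×8/12 = 1.0046667.
Hence g_CAD = 1.0162672.
(1.0162672 − 1)/T = 0.024401, i.e. 2.44%.

2.44%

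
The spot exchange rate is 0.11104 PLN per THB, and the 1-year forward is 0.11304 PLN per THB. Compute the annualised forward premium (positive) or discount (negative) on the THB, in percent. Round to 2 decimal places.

T = 1 year.
Period premium: (0.11304 − 0.11104)/0.11104 = 0.0180115.
Annualise by dividing by T: 0.0180115 / 1 = 0.018011 → 1.80%.

+1.80%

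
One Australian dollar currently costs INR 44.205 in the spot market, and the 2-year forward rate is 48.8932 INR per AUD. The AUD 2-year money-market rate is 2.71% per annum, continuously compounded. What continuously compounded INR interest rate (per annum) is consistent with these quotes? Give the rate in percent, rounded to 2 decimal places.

T = 2 years.
By CIP, F/S equals the INR-to-AUD growth ratio: 48.8932/44.205 = 1.1060559.
AUD growth factor: e^(0.0271×2) = 1.0556957.
So the INR growth factor = 1.1676585.
r = ln(1.1676585)/2 = 0.077500 → 7.75%.

7.75%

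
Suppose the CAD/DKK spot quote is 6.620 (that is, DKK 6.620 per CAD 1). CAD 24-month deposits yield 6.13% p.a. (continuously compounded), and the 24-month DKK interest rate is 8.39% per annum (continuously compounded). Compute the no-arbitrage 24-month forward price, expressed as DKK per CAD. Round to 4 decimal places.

6.9261

T = 2 years.
DKK growth factor: e^(0.0839×2) = 1.182700.
Growth of 1 CAD over T: e^(0.0613×2) = 1.1304322.
Forward (DKK per CAD) = 6.62 × 1.182700 / 1.1304322 = 6.926089.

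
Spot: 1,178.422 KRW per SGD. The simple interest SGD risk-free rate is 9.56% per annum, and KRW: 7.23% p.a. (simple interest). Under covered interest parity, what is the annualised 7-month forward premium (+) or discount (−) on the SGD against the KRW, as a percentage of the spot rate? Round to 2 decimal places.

T = 7/12 years.
CIP forward (KRW per SGD) = 1178.422 × 1.042175/1.0557667 = 1163.251264.
(F − S)/S ÷ T = (1163.251264 − 1178.422)/1178.422/(7/12) = -0.022069 → -2.21%.

-2.21%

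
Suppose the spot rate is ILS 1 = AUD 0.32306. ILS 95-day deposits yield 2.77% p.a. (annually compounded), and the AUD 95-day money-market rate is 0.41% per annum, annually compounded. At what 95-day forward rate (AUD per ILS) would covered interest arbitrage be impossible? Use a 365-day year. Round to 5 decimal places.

0.32111

T = 95/365 years.
Growth of 1 AUD over T: (1 + 0.0041)^(95/365) = 1.0010655.
Growth of 1 ILS over T: (1 + 0.0277)^(95/365) = 1.0071369.
So F = 0.32306 × 1.0010655 / 1.0071369 = 0.3211125 (AUD/ILS).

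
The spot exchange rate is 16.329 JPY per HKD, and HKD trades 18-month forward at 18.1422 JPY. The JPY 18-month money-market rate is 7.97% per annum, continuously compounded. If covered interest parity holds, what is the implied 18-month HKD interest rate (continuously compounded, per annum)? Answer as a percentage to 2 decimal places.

0.95%

T = 18/12 years.
By CIP, F/S equals the JPY-to-HKD growth ratio: 18.1422/16.329 = 1.1110417.
JPY growth factor: e^(0.0797×18/12) = 1.1269896.
So the HKD growth factor = 1.014354.
Take logs: ln 1.014354 / (18/12) = 0.009501, so 0.95%.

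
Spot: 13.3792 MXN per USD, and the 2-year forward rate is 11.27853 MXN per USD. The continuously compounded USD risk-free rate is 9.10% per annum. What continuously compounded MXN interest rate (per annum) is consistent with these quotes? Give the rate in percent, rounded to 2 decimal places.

0.56%

T = 2 years.
F/S = 11.27853/13.3792 = 0.8429899 = (growth of MXN) / (growth of USD).
USD growth factor: e^(0.0910×2) = 1.1996142.
So the MXN growth factor = 1.0112627.
Take logs: ln 1.0112627 / 2 = 0.005600, so 0.56%.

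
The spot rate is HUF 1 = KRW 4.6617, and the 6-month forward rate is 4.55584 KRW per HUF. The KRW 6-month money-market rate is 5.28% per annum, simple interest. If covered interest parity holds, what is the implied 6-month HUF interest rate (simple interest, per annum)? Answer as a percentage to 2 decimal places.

T = 6/12 years.
By CIP, F/S equals the KRW-to-HUF growth ratio: 4.55584/4.6617 = 0.9772915.
KRW growth factor: 1 + 0.0528×6/12 = 1.026400.
So the HUF growth factor = 1.0502496.
r = (1.0502496 − 1)/(6/12) = 0.100499 → 10.05%.

10.05%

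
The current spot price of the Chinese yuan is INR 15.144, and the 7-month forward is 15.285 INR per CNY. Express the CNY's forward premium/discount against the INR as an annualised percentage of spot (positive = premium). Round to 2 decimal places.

T = 7/12 years.
CNY trades forward at +0.93106% vs spot over the period.
Annualise by dividing by T: 0.0093106 / (7/12) = 0.015961 → 1.60%.

+1.60%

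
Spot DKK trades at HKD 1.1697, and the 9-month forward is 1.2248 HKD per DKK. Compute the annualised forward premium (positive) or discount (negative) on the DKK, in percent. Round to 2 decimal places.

T = 9/12 years.
DKK trades forward at +4.71061% vs spot over the period.
×(1/T) gives 6.28% p.a.

+6.28%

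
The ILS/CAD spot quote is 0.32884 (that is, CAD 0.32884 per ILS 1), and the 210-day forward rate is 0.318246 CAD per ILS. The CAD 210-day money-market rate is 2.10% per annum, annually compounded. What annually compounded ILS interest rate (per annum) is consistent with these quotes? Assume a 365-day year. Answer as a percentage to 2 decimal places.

8.08%

T = 210/365 years.
CIP gives F = S · g_CAD/g_ILS, so g_CAD/g_ILS = 0.318246/0.32884 = 0.9677837.
CAD growth factor: (1 + 0.0210)^(210/365) = 1.0120288.
So the ILS growth factor = 1.045718.
Annualise: 1.045718^(365/210) − 1 = 0.080798 = 8.08%.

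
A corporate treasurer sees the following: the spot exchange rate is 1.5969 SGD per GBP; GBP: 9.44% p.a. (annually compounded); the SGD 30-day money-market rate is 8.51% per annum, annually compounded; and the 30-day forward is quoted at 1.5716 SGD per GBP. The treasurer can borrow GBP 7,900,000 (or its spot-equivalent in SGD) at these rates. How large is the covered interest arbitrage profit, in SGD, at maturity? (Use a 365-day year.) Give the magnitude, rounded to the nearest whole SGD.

T = 30/365 years.
Keep in GBP, deliver into the forward: 7,900,000·1.0074417671·1.5716 = SGD 12,508,034.30.
Swap to SGD now, deposit: 7,900,000·1.5969·1.0067353605 = SGD 12,700,480.01.
The quoted forward undervalues GBP, so borrow GBP, convert to SGD at spot, deposit the SGD at 8.51%, and buy GBP forward at 1.5716 to cover the loan.
The gap between the two covered legs is SGD 192,446.

SGD 192,446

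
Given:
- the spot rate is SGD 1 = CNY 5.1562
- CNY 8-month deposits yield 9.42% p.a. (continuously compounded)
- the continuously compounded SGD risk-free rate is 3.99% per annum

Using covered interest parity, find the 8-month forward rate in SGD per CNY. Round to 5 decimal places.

0.18705

T = 8/12 years.
Growth of 1 CNY over T: e^(0.0942×8/12) = 1.0648139.
Growth of 1 SGD over T: e^(0.0399×8/12) = 1.0269569.
CIP: F = S · (grow CNY)/(grow SGD) = 5.1562 × 1.0648139/1.0269569 = 5.346274 CNY per SGD.
Quoted the other way: 1/5.346274 = 0.18705 SGD per CNY.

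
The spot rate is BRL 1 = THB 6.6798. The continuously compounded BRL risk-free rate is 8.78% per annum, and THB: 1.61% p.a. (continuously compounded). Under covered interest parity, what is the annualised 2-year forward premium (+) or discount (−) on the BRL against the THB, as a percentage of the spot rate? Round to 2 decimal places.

-6.68%

T = 2 years.
No-arbitrage forward: 6.6798 × 1.032724 / 1.1919612 = 5.7874281 THB/BRL.
Annualised premium = (F − S)/S × (1/T) = (5.7874281 − 6.6798)/6.6798 ÷ 2 = -6.68%.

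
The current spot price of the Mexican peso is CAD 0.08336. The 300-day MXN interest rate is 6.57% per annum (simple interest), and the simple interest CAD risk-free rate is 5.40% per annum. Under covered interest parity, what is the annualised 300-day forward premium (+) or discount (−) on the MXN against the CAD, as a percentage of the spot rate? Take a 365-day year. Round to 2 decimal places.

T = 300/365 years.
No-arbitrage forward: 0.08336 × 1.0443836 / 1.054000 = 0.08259945 CAD/MXN.
(F − S)/S ÷ T = (0.08259945 − 0.08336)/0.08336/(300/365) = -0.011100 → -1.11%.

-1.11%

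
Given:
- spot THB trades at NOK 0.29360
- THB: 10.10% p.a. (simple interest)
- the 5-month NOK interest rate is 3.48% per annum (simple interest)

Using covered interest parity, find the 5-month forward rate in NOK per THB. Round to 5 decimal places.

0.28583

T = 5/12 years.
NOK growth factor: 1 + 0.0348×5/12 = 1.014500.
Growth of 1 THB over T: 1 + 0.1010×5/12 = 1.0420833.
Forward (NOK per THB) = 0.2936 × 1.014500 / 1.0420833 = 0.2858286.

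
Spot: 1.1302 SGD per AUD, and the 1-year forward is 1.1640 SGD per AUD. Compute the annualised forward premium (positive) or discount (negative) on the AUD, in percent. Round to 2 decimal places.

+2.99%

T = 1 year.
Period premium: (1.1640 − 1.1302)/1.1302 = 0.0299062.
Per annum: 0.0299062 / 1 = 0.029906 = 2.99%.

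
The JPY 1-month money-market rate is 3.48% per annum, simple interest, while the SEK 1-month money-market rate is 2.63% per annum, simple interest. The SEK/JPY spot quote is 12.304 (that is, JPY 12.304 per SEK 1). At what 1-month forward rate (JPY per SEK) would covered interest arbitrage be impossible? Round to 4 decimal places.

12.3127

T = 1/12 years.
JPY growth factor: 1 + 0.0348×1/12 = 1.002900.
SEK growth factor: 1 + 0.0263×1/12 = 1.00219167.
CIP: F = S · (grow JPY)/(grow SEK) = 12.304 × 1.002900/1.00219167 = 12.312696 JPY per SEK.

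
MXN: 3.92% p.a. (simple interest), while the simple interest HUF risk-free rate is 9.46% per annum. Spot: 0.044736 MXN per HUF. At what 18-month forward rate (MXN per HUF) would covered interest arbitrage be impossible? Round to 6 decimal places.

T = 18/12 years.
MXN growth factor: 1 + 0.0392×18/12 = 1.058800.
HUF growth factor: 1 + 0.0946×18/12 = 1.141900.
CIP: F = S · (grow MXN)/(grow HUF) = 0.044736 × 1.058800/1.141900 = 0.04148041 MXN per HUF.

0.041480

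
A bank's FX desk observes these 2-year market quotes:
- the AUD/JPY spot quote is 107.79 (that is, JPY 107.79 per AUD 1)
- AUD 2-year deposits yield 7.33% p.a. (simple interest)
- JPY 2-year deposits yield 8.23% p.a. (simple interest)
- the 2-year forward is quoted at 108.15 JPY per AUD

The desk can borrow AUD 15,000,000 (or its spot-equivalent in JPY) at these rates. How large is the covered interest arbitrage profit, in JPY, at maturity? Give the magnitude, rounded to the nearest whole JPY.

T = 2 years.
Route A — deposit AUD, sell forward: 15,000,000 × 1.146600 × 108.15 = JPY 1,860,071,850.00.
Route B — convert at spot, deposit JPY: 15,000,000 × 107.79 × 1.164600 = JPY 1,882,983,510.00.
The quoted forward undervalues AUD, so borrow AUD, convert to JPY at spot, deposit the JPY at 8.23%, and buy AUD forward at 108.15 to cover the loan.
Arbitrage profit = |1,860,071,850.00 − 1,882,983,510.00| = JPY 22,911,660.

JPY 22,911,660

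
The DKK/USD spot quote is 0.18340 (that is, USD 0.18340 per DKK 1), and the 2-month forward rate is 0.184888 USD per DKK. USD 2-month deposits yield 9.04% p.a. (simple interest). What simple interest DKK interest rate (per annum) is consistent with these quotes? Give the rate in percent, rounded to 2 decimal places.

4.14%

T = 2/12 years.
By CIP, F/S equals the USD-to-DKK growth ratio: 0.184888/0.1834 = 1.0081134.
USD growth factor: 1 + 0.0904×2/12 = 1.0150667.
Hence g_DKK = 1.0068973.
r = (1.0068973 − 1)/(2/12) = 0.041384 → 4.14%.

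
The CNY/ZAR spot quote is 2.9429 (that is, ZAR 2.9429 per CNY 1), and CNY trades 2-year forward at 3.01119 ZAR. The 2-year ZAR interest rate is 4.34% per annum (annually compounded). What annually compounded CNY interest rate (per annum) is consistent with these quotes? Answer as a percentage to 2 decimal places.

3.15%

T = 2 years.
By CIP, F/S equals the ZAR-to-CNY growth ratio: 3.01119/2.9429 = 1.0232050.
The ZAR side grows by (1 + 0.0434)^2 = 1.0886836.
So the CNY growth factor = 1.0639936.
r = 1.0639936^(1/2) − 1 = 0.031501 → 3.15%.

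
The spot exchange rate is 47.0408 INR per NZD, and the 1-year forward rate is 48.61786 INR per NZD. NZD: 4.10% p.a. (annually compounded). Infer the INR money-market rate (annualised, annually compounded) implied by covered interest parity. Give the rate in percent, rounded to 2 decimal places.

T = 1 year.
By CIP, F/S equals the INR-to-NZD growth ratio: 48.61786/47.0408 = 1.0335254.
NZD growth factor: (1 + 0.0410)^1 = 1.041000.
That pins the INR growth at 1.0758999.
Annualise: 1.0758999^(1/1) − 1 = 0.075900 = 7.59%.

7.59%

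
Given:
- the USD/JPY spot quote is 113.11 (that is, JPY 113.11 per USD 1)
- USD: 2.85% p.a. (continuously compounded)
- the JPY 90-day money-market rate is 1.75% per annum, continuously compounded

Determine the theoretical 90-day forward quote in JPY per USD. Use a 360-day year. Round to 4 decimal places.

112.7994

T = 90/360 years.
JPY accumulates by e^(0.0175×90/360) = 1.004384584.
USD accumulates by e^(0.0285×90/360) = 1.007150443.
CIP: F = S · (grow JPY)/(grow USD) = 113.11 × 1.004384584/1.007150443 = 112.799375 JPY per USD.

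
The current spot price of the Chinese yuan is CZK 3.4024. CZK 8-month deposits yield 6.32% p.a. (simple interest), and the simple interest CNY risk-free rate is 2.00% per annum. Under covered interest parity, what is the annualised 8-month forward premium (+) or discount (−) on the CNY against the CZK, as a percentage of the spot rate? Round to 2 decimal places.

T = 8/12 years.
No-arbitrage forward: 3.4024 × 1.0421333 / 1.0133333 = 3.4990998 CZK/CNY.
Annualised premium = (F − S)/S × (1/T) = (3.4990998 − 3.4024)/3.4024 ÷ (8/12) = 4.26%.

+4.26%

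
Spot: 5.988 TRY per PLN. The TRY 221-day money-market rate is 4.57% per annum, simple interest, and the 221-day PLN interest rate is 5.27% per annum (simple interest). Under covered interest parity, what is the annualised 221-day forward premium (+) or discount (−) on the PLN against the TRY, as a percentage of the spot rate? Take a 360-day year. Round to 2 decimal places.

T = 221/360 years.
No-arbitrage forward: 5.988 × 1.0280547 / 1.0323519 = 5.963075 TRY/PLN.
(F − S)/S ÷ T = (5.963075 − 5.988)/5.988/(221/360) = -0.006781 → -0.68%.

-0.68%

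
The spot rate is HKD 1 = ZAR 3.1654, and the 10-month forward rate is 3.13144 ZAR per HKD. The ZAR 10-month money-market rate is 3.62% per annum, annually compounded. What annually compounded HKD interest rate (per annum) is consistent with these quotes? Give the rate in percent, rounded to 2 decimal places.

T = 10/12 years.
F/S = 3.13144/3.1654 = 0.9892715 = (growth of ZAR) / (growth of HKD).
ZAR growth factor: (1 + 0.0362)^(10/12) = 1.0300769.
Hence g_HKD = 1.0412479.
r = 1.0412479^(12/10) − 1 = 0.049699 → 4.97%.

4.97%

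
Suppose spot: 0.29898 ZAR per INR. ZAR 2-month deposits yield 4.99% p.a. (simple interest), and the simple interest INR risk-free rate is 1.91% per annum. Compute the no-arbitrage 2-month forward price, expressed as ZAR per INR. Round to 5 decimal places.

0.30051

T = 2/12 years.
ZAR growth factor: 1 + 0.0499×2/12 = 1.0083167.
INR growth factor: 1 + 0.0191×2/12 = 1.0031833.
CIP: F = S · (grow ZAR)/(grow INR) = 0.29898 × 1.0083167/1.0031833 = 0.3005099 ZAR per INR.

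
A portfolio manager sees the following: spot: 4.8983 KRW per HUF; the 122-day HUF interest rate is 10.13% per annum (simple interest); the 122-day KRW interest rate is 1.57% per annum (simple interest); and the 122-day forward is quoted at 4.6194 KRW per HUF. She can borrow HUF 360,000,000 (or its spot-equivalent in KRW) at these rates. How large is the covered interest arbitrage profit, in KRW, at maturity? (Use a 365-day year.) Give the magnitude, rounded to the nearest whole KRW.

T = 122/365 years.
Invest the HUF and cover forward: 360,000,000 × 1.033859178082 × 4.6194 = KRW 1,719,291,271.40.
Convert at spot and invest in KRW: 360,000,000 × 4.8983 × 1.005247671233 = KRW 1,772,641,680.48.
The quoted forward undervalues HUF, so borrow HUF, convert to KRW at spot, deposit the KRW at 1.57%, and buy HUF forward at 4.6194 to cover the loan.
Arbitrage profit = |1,719,291,271.40 − 1,772,641,680.48| = KRW 53,350,409.

KRW 53,350,409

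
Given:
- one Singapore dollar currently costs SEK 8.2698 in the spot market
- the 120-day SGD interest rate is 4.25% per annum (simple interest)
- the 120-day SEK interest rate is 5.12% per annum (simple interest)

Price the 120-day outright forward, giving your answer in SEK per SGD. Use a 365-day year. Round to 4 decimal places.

T = 120/365 years.
SEK accumulates by 1 + 0.0512×120/365 = 1.0168329.
SGD growth factor: 1 + 0.0425×120/365 = 1.0139726.
CIP: F = S · (grow SEK)/(grow SGD) = 8.2698 × 1.0168329/1.0139726 = 8.293128 SEK per SGD.

8.2931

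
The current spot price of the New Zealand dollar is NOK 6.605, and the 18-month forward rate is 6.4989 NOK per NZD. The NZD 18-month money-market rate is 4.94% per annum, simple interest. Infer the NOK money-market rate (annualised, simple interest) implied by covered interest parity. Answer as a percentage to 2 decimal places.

T = 18/12 years.
CIP gives F = S · g_NOK/g_NZD, so g_NOK/g_NZD = 6.4989/6.605 = 0.9839364.
The NZD side grows by 1 + 0.0494×18/12 = 1.074100.
So the NOK growth factor = 1.0568461.
r = (1.0568461 − 1)/(18/12) = 0.037897 → 3.79%.

3.79%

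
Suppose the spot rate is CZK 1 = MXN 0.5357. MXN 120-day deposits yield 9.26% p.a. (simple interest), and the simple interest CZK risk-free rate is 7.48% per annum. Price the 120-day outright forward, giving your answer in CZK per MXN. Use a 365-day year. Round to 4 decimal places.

T = 120/365 years.
MXN growth factor: 1 + 0.0926×120/365 = 1.0304438.
CZK growth factor: 1 + 0.0748×120/365 = 1.0245918.
Forward (MXN per CZK) = 0.5357 × 1.0304438 / 1.0245918 = 0.5387597.
Invert for CZK per MXN: 1 / 0.5387597 = 1.8561.

1.8561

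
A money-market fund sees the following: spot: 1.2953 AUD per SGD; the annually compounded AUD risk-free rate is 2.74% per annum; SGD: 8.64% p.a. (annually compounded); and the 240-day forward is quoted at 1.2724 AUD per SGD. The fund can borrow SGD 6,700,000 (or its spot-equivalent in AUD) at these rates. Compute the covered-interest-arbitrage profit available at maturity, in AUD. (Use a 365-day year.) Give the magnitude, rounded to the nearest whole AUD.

AUD 168,355

T = 240/365 years.
Invest the SGD and cover forward: 6,700,000 × 1.056001409 × 1.2724 = AUD 9,002,496.49.
Convert at spot and invest in AUD: 6,700,000 × 1.2953 × 1.017932929 = AUD 8,834,141.10.
The quoted forward overvalues SGD, so borrow AUD, buy SGD at spot, deposit the SGD at 8.64%, and sell the proceeds forward at 1.2724.
The gap between the two covered legs is AUD 168,355.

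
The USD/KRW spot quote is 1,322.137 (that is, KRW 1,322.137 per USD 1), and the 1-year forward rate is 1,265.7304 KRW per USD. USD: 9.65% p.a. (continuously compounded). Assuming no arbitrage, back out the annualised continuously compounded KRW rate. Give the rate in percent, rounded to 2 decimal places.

5.29%

T = 1 year.
F/S = 1265.7304/1322.137 = 0.9573368 = (growth of KRW) / (growth of USD).
The USD side grows by e^(0.0965×1) = 1.1013096.
Hence g_KRW = 1.0543242.
Take logs: ln 1.0543242 / 1 = 0.052900, so 5.29%.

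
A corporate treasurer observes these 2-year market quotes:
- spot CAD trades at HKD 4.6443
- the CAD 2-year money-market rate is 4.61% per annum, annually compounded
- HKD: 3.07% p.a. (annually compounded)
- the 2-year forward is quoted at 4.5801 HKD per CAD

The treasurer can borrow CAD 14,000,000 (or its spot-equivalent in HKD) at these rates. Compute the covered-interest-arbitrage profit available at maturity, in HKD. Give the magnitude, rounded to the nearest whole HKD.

HKD 1,095,943

T = 2 years.
Invest the CAD and cover forward: 14,000,000 × 1.09432521 × 4.5801 = HKD 70,169,664.52.
Convert at spot and invest in HKD: 14,000,000 × 4.6443 × 1.06234249 = HKD 69,073,721.17.
The quoted forward overvalues CAD, so borrow HKD, buy CAD at spot, deposit the CAD at 4.61%, and sell the proceeds forward at 4.5801.
Profit = 70,169,664.52 − 69,073,721.17 = HKD 1,095,943.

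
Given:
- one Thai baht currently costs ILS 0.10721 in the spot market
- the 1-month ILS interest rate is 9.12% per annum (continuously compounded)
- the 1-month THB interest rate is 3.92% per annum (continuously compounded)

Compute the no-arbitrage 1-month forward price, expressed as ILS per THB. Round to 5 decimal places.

0.10768

T = 1/12 years.
ILS accumulates by e^(0.0912×1/12) = 1.007629.
Growth of 1 THB over T: e^(0.0392×1/12) = 1.003272.
Forward (ILS per THB) = 0.10721 × 1.007629 / 1.003272 = 0.1076756.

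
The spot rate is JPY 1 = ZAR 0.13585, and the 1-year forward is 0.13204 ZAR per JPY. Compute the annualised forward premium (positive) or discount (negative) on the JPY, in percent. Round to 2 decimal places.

-2.80%

T = 1 year.
Period premium: (0.13204 − 0.13585)/0.13585 = -0.0280456.
Annualise by dividing by T: -0.0280456 / 1 = -0.028046 → -2.80%.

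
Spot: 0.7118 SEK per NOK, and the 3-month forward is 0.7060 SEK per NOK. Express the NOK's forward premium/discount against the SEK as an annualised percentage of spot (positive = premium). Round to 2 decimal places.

T = 3/12 years.
(F − S)/S = (0.7060 − 0.7118)/0.7118 = -0.0081484.
Annualise by dividing by T: -0.0081484 / (3/12) = -0.032594 → -3.26%.

-3.26%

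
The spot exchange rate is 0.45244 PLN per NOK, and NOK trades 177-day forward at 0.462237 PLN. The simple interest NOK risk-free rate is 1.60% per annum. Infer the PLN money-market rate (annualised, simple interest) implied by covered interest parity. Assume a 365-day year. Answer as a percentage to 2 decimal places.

T = 177/365 years.
By CIP, F/S equals the PLN-to-NOK growth ratio: 0.462237/0.45244 = 1.0216537.
NOK growth factor: 1 + 0.0160×177/365 = 1.0077589.
That pins the PLN growth at 1.0295806.
(1.0295806 − 1)/T = 0.061000, i.e. 6.10%.

6.10%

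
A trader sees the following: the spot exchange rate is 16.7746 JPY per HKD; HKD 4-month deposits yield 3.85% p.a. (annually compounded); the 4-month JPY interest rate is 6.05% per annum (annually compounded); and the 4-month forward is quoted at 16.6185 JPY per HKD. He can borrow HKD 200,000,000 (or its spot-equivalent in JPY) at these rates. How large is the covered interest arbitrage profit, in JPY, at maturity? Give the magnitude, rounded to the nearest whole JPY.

JPY 55,439,044

T = 4/12 years.
Route A — deposit HKD, sell forward: 200,000,000 × 1.012672073584 × 16.6185 = JPY 3,365,818,170.97.
Route B — convert at spot, deposit JPY: 200,000,000 × 16.7746 × 1.019773113703 = JPY 3,421,257,214.62.
The quoted forward undervalues HKD, so borrow HKD, convert to JPY at spot, deposit the JPY at 6.05%, and buy HKD forward at 16.6185 to cover the loan.
Profit = 3,421,257,214.62 − 3,365,818,170.97 = JPY 55,439,044.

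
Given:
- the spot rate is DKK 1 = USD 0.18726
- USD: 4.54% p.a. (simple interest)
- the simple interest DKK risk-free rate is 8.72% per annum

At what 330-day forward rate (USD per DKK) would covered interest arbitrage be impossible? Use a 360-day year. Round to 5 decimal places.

T = 330/360 years.
USD growth factor: 1 + 0.0454×330/360 = 1.0416167.
DKK accumulates by 1 + 0.0872×330/360 = 1.0799333.
CIP: F = S · (grow USD)/(grow DKK) = 0.18726 × 1.0416167/1.0799333 = 0.1806159 USD per DKK.

0.18062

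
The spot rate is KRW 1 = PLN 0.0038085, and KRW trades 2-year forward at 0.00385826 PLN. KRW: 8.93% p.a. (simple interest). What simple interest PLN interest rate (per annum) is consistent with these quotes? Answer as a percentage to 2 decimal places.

9.70%

T = 2 years.
CIP gives F = S · g_PLN/g_KRW, so g_PLN/g_KRW = 0.00385826/0.0038085 = 1.0130655.
KRW growth factor: 1 + 0.0893×2 = 1.178600.
Hence g_PLN = 1.193999.
r = (1.193999 − 1)/2 = 0.097000 → 9.70%.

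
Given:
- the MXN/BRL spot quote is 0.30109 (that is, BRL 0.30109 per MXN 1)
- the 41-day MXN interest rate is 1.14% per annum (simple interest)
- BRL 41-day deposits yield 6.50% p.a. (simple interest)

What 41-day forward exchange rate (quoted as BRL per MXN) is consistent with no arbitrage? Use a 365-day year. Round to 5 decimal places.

0.30290

T = 41/365 years.
Growth of 1 BRL over T: 1 + 0.0650×41/365 = 1.0073014.
MXN accumulates by 1 + 0.0114×41/365 = 1.0012805.
So F = 0.30109 × 1.0073014 / 1.0012805 = 0.3029005 (BRL/MXN).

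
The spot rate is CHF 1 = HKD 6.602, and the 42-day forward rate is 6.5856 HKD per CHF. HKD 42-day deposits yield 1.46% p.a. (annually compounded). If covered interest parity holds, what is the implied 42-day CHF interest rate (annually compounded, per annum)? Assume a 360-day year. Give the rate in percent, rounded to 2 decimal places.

T = 42/360 years.
CIP gives F = S · g_HKD/g_CHF, so g_HKD/g_CHF = 6.5856/6.602 = 0.9975159.
The HKD side grows by (1 + 0.0146)^(42/360) = 1.0016924.
Hence g_CHF = 1.0041869.
Annualise: 1.0041869^(360/42) − 1 = 0.036462 = 3.65%.

3.65%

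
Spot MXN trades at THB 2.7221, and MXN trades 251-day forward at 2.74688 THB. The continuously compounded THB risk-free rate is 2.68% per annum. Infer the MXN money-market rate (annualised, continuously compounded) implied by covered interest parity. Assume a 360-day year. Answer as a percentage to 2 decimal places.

T = 251/360 years.
CIP gives F = S · g_THB/g_MXN, so g_THB/g_MXN = 2.74688/2.7221 = 1.0091033.
The THB side grows by e^(0.0268×251/360) = 1.0188612.
That pins the MXN growth at 1.0096699.
Take logs: ln 1.0096699 / (251/360) = 0.013803, so 1.38%.

1.38%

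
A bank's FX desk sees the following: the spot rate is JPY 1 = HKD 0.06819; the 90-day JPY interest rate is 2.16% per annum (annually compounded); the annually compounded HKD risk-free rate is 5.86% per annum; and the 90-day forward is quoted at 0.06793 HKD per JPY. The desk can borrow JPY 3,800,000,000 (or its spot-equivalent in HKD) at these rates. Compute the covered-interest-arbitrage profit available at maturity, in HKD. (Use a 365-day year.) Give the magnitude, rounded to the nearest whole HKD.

T = 90/365 years.
Route A — deposit JPY, sell forward: 3,800,000,000 × 1.00528322871 × 0.06793 = HKD 259,497,780.96.
Route B — convert at spot, deposit HKD: 3,800,000,000 × 0.06819 × 1.01414084425 = HKD 262,786,203.84.
The quoted forward undervalues JPY, so borrow JPY, convert to HKD at spot, deposit the HKD at 5.86%, and buy JPY forward at 0.06793 to cover the loan.
Profit = 262,786,203.84 − 259,497,780.96 = HKD 3,288,423.

HKD 3,288,423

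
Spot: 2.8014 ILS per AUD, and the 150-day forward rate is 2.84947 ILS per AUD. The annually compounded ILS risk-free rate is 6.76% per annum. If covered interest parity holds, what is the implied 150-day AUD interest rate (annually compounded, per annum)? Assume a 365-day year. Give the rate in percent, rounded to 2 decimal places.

T = 150/365 years.
By CIP, F/S equals the ILS-to-AUD growth ratio: 2.84947/2.8014 = 1.0171593.
The ILS side grows by (1 + 0.0676)^(150/365) = 1.0272467.
Hence g_AUD = 1.0099172.
r = 1.0099172^(365/150) − 1 = 0.024304 → 2.43%.

2.43%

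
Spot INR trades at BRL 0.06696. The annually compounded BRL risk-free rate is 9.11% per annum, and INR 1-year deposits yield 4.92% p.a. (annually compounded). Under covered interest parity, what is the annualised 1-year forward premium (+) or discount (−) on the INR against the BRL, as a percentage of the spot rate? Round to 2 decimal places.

T = 1 year.
CIP forward (BRL per INR) = 0.06696 × 1.091100/1.049200 = 0.06963406.
Annualised premium = (F − S)/S × (1/T) = (0.06963406 − 0.06696)/0.06696 ÷ 1 = 3.99%.

+3.99%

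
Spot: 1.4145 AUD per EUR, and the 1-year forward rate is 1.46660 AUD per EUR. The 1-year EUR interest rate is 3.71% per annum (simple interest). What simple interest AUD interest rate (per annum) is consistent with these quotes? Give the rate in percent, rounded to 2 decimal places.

T = 1 year.
CIP gives F = S · g_AUD/g_EUR, so g_AUD/g_EUR = 1.4666/1.4145 = 1.0368328.
The EUR side grows by 1 + 0.0371×1 = 1.037100.
So the AUD growth factor = 1.0752993.
(1.0752993 − 1)/T = 0.075299, i.e. 7.53%.

7.53%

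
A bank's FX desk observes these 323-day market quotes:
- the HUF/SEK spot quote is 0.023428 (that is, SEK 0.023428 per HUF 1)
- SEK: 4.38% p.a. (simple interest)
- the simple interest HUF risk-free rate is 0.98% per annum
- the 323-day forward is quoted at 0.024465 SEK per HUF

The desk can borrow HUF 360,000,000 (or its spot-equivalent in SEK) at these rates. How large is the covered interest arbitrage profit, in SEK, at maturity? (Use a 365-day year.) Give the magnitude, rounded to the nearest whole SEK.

T = 323/365 years.
Invest the HUF and cover forward: 360,000,000 × 1.008672329 × 0.024465 = SEK 8,883,780.67.
Convert at spot and invest in SEK: 360,000,000 × 0.023428 × 1.038760 = SEK 8,760,984.94.
The quoted forward overvalues HUF, so borrow SEK, buy HUF at spot, deposit the HUF at 0.98%, and sell the proceeds forward at 0.024465.
Profit = 8,883,780.67 − 8,760,984.94 = SEK 122,796.

SEK 122,796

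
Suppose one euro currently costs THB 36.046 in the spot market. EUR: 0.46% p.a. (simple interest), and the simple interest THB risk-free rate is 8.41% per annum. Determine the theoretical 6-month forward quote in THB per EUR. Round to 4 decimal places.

T = 6/12 years.
THB growth factor: 1 + 0.0841×6/12 = 1.042050.
EUR accumulates by 1 + 0.0046×6/12 = 1.002300.
Forward (THB per EUR) = 36.046 × 1.042050 / 1.002300 = 37.475541.

37.4755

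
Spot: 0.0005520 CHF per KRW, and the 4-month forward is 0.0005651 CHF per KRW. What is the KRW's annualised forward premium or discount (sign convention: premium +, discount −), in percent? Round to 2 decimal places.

+7.12%

T = 4/12 years.
Period premium: (0.0005651 − 0.000552)/0.000552 = 0.0237319.
Per annum: 0.0237319 / (4/12) = 0.071196 = 7.12%.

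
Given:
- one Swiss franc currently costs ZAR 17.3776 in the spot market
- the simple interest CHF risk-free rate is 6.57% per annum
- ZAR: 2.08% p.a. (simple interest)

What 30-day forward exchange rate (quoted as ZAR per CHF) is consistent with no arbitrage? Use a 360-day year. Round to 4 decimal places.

17.3129

T = 30/360 years.
ZAR growth factor: 1 + 0.0208×30/360 = 1.00173333.
Growth of 1 CHF over T: 1 + 0.0657×30/360 = 1.005475.
Forward (ZAR per CHF) = 17.3776 × 1.00173333 / 1.005475 = 17.312933.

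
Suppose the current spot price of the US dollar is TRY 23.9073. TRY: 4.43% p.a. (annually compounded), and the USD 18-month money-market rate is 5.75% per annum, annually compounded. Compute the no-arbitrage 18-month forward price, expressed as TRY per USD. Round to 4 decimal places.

23.4611

T = 18/12 years.
Growth of 1 TRY over T: (1 + 0.0443)^(18/12) = 1.06718059.
USD growth factor: (1 + 0.0575)^(18/12) = 1.08747821.
Forward (TRY per USD) = 23.9073 × 1.06718059 / 1.08747821 = 23.461074.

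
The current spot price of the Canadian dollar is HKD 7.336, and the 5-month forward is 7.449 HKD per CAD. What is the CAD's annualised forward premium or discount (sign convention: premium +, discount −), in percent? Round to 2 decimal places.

+3.70%

T = 5/12 years.
(F − S)/S = (7.449 − 7.336)/7.336 = 0.0154035.
Annualise by dividing by T: 0.0154035 / (5/12) = 0.036968 → 3.70%.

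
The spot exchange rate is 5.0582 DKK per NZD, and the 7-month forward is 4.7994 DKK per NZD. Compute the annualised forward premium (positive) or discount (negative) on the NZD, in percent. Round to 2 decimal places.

-8.77%

T = 7/12 years.
Period premium: (4.7994 − 5.0582)/5.0582 = -0.0511644.
Annualise by dividing by T: -0.0511644 / (7/12) = -0.087710 → -8.77%.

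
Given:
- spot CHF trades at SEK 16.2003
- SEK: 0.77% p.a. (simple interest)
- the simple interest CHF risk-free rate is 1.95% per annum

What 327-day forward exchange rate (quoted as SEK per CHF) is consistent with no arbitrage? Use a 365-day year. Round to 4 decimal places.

16.0320

T = 327/365 years.
SEK accumulates by 1 + 0.0077×327/365 = 1.00689836.
Growth of 1 CHF over T: 1 + 0.0195×327/365 = 1.01746986.
CIP: F = S · (grow SEK)/(grow CHF) = 16.2003 × 1.00689836/1.01746986 = 16.031979 SEK per CHF.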